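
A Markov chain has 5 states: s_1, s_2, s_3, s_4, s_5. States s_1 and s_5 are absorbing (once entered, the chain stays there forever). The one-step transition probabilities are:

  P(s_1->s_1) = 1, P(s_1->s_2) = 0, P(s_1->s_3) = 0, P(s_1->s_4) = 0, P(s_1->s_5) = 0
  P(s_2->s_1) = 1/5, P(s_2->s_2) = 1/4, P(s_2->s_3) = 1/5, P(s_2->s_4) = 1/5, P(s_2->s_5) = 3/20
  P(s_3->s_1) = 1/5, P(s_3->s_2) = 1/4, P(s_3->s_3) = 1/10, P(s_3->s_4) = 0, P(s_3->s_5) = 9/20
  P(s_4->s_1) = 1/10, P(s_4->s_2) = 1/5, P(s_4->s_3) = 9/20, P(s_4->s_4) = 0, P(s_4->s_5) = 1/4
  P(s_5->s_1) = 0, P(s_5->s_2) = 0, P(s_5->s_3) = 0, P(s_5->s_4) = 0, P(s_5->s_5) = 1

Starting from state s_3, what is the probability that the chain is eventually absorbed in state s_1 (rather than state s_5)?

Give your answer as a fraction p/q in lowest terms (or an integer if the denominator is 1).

Answer: 394/1133

Derivation:
Let a_i = P(absorbed in s_1 | start in state i).
Boundary conditions: a_s_1 = 1, a_s_5 = 0.
For each transient state i, a_i = sum_j P(i->j) * a_j:
  a_s_2 = 1/5*a_s_1 + 1/4*a_s_2 + 1/5*a_s_3 + 1/5*a_s_4 + 3/20*a_s_5
  a_s_3 = 1/5*a_s_1 + 1/4*a_s_2 + 1/10*a_s_3 + 0*a_s_4 + 9/20*a_s_5
  a_s_4 = 1/10*a_s_1 + 1/5*a_s_2 + 9/20*a_s_3 + 0*a_s_4 + 1/4*a_s_5

Substituting a_s_1 = 1 and a_s_5 = 0, rearrange to (I - Q) a = r where r[i] = P(i -> s_1):
  [3/4, -1/5, -1/5] . (a_s_2, a_s_3, a_s_4) = 1/5
  [-1/4, 9/10, 0] . (a_s_2, a_s_3, a_s_4) = 1/5
  [-1/5, -9/20, 1] . (a_s_2, a_s_3, a_s_4) = 1/10

Solving yields:
  a_s_2 = 512/1133
  a_s_3 = 394/1133
  a_s_4 = 393/1133

Starting state is s_3, so the absorption probability is a_s_3 = 394/1133.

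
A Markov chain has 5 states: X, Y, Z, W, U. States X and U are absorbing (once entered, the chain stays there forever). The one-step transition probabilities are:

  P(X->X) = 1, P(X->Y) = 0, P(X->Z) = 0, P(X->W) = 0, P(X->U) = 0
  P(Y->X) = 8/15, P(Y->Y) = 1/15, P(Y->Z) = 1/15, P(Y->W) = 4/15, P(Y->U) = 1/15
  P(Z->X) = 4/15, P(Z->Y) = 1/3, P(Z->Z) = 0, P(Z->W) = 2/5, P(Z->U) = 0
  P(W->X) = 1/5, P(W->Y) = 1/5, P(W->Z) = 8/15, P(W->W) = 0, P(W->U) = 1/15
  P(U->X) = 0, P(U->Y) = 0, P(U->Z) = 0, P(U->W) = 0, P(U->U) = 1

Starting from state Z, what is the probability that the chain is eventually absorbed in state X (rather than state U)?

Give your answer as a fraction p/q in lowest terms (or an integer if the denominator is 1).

Answer: 1848/2045

Derivation:
Let a_i = P(absorbed in X | start in state i).
Boundary conditions: a_X = 1, a_U = 0.
For each transient state i, a_i = sum_j P(i->j) * a_j:
  a_Y = 8/15*a_X + 1/15*a_Y + 1/15*a_Z + 4/15*a_W + 1/15*a_U
  a_Z = 4/15*a_X + 1/3*a_Y + 0*a_Z + 2/5*a_W + 0*a_U
  a_W = 1/5*a_X + 1/5*a_Y + 8/15*a_Z + 0*a_W + 1/15*a_U

Substituting a_X = 1 and a_U = 0, rearrange to (I - Q) a = r where r[i] = P(i -> X):
  [14/15, -1/15, -4/15] . (a_Y, a_Z, a_W) = 8/15
  [-1/3, 1, -2/5] . (a_Y, a_Z, a_W) = 4/15
  [-1/5, -8/15, 1] . (a_Y, a_Z, a_W) = 1/5

Solving yields:
  a_Y = 1802/2045
  a_Z = 1848/2045
  a_W = 351/409

Starting state is Z, so the absorption probability is a_Z = 1848/2045.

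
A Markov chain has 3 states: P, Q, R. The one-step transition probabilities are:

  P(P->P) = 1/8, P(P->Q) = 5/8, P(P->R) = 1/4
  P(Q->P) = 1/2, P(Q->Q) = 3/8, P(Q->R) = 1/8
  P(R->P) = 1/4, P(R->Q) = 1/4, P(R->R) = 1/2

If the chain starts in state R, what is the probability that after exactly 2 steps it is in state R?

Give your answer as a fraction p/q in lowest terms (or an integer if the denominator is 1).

Answer: 11/32

Derivation:
Computing P^2 by repeated multiplication:
P^1 =
  P: [1/8, 5/8, 1/4]
  Q: [1/2, 3/8, 1/8]
  R: [1/4, 1/4, 1/2]
P^2 =
  P: [25/64, 3/8, 15/64]
  Q: [9/32, 31/64, 15/64]
  R: [9/32, 3/8, 11/32]

(P^2)[R -> R] = 11/32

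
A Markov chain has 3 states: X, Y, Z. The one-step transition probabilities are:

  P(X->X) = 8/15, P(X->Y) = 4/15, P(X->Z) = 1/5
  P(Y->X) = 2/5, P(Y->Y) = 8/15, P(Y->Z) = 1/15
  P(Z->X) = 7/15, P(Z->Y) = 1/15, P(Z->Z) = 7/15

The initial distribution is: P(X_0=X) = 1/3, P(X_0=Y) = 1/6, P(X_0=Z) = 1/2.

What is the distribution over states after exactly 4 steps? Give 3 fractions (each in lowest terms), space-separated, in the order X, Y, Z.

Answer: 72863/151875 44969/151875 34043/151875

Derivation:
Propagating the distribution step by step (d_{t+1} = d_t * P):
d_0 = (X=1/3, Y=1/6, Z=1/2)
  d_1[X] = 1/3*8/15 + 1/6*2/5 + 1/2*7/15 = 43/90
  d_1[Y] = 1/3*4/15 + 1/6*8/15 + 1/2*1/15 = 19/90
  d_1[Z] = 1/3*1/5 + 1/6*1/15 + 1/2*7/15 = 14/45
d_1 = (X=43/90, Y=19/90, Z=14/45)
  d_2[X] = 43/90*8/15 + 19/90*2/5 + 14/45*7/15 = 109/225
  d_2[Y] = 43/90*4/15 + 19/90*8/15 + 14/45*1/15 = 176/675
  d_2[Z] = 43/90*1/5 + 19/90*1/15 + 14/45*7/15 = 172/675
d_2 = (X=109/225, Y=176/675, Z=172/675)
  d_3[X] = 109/225*8/15 + 176/675*2/5 + 172/675*7/15 = 4876/10125
  d_3[Y] = 109/225*4/15 + 176/675*8/15 + 172/675*1/15 = 2888/10125
  d_3[Z] = 109/225*1/5 + 176/675*1/15 + 172/675*7/15 = 787/3375
d_3 = (X=4876/10125, Y=2888/10125, Z=787/3375)
  d_4[X] = 4876/10125*8/15 + 2888/10125*2/5 + 787/3375*7/15 = 72863/151875
  d_4[Y] = 4876/10125*4/15 + 2888/10125*8/15 + 787/3375*1/15 = 44969/151875
  d_4[Z] = 4876/10125*1/5 + 2888/10125*1/15 + 787/3375*7/15 = 34043/151875
d_4 = (X=72863/151875, Y=44969/151875, Z=34043/151875)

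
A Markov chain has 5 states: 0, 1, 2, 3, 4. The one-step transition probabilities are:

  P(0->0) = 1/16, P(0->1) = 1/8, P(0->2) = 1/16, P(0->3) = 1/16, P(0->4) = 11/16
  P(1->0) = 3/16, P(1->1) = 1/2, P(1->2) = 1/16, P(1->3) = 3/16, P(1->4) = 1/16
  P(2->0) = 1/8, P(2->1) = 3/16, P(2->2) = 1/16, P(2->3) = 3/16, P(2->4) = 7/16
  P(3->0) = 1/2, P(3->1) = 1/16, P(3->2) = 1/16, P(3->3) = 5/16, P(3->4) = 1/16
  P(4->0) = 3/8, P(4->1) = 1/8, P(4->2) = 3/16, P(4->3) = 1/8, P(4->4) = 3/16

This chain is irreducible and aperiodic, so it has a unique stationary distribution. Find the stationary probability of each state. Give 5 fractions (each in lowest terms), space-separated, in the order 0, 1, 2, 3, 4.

Answer: 6337/24952 4847/24952 2481/24952 3915/24952 1843/6238

Derivation:
The stationary distribution satisfies pi = pi * P, i.e.:
  pi_0 = 1/16*pi_0 + 3/16*pi_1 + 1/8*pi_2 + 1/2*pi_3 + 3/8*pi_4
  pi_1 = 1/8*pi_0 + 1/2*pi_1 + 3/16*pi_2 + 1/16*pi_3 + 1/8*pi_4
  pi_2 = 1/16*pi_0 + 1/16*pi_1 + 1/16*pi_2 + 1/16*pi_3 + 3/16*pi_4
  pi_3 = 1/16*pi_0 + 3/16*pi_1 + 3/16*pi_2 + 5/16*pi_3 + 1/8*pi_4
  pi_4 = 11/16*pi_0 + 1/16*pi_1 + 7/16*pi_2 + 1/16*pi_3 + 3/16*pi_4
with normalization: pi_0 + pi_1 + pi_2 + pi_3 + pi_4 = 1.

Using the first 4 balance equations plus normalization, the linear system A*pi = b is:
  [-15/16, 3/16, 1/8, 1/2, 3/8] . pi = 0
  [1/8, -1/2, 3/16, 1/16, 1/8] . pi = 0
  [1/16, 1/16, -15/16, 1/16, 3/16] . pi = 0
  [1/16, 3/16, 3/16, -11/16, 1/8] . pi = 0
  [1, 1, 1, 1, 1] . pi = 1

Solving yields:
  pi_0 = 6337/24952
  pi_1 = 4847/24952
  pi_2 = 2481/24952
  pi_3 = 3915/24952
  pi_4 = 1843/6238

Verification (pi * P):
  6337/24952*1/16 + 4847/24952*3/16 + 2481/24952*1/8 + 3915/24952*1/2 + 1843/6238*3/8 = 6337/24952 = pi_0  (ok)
  6337/24952*1/8 + 4847/24952*1/2 + 2481/24952*3/16 + 3915/24952*1/16 + 1843/6238*1/8 = 4847/24952 = pi_1  (ok)
  6337/24952*1/16 + 4847/24952*1/16 + 2481/24952*1/16 + 3915/24952*1/16 + 1843/6238*3/16 = 2481/24952 = pi_2  (ok)
  6337/24952*1/16 + 4847/24952*3/16 + 2481/24952*3/16 + 3915/24952*5/16 + 1843/6238*1/8 = 3915/24952 = pi_3  (ok)
  6337/24952*11/16 + 4847/24952*1/16 + 2481/24952*7/16 + 3915/24952*1/16 + 1843/6238*3/16 = 1843/6238 = pi_4  (ok)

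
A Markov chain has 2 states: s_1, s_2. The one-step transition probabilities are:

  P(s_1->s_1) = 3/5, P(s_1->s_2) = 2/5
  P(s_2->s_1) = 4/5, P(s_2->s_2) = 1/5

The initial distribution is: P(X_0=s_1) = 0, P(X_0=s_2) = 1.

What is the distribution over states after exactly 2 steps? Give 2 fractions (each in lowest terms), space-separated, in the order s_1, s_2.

Propagating the distribution step by step (d_{t+1} = d_t * P):
d_0 = (s_1=0, s_2=1)
  d_1[s_1] = 0*3/5 + 1*4/5 = 4/5
  d_1[s_2] = 0*2/5 + 1*1/5 = 1/5
d_1 = (s_1=4/5, s_2=1/5)
  d_2[s_1] = 4/5*3/5 + 1/5*4/5 = 16/25
  d_2[s_2] = 4/5*2/5 + 1/5*1/5 = 9/25
d_2 = (s_1=16/25, s_2=9/25)

Answer: 16/25 9/25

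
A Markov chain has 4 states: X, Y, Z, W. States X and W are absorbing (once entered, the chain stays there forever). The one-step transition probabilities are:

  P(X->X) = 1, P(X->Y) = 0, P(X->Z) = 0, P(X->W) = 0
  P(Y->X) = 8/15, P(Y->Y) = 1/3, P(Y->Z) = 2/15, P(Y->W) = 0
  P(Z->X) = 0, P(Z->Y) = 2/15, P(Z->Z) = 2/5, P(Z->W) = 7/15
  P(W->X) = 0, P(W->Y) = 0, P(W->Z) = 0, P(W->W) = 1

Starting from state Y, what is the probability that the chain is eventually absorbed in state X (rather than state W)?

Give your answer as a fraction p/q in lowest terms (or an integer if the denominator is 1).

Let a_i = P(absorbed in X | start in state i).
Boundary conditions: a_X = 1, a_W = 0.
For each transient state i, a_i = sum_j P(i->j) * a_j:
  a_Y = 8/15*a_X + 1/3*a_Y + 2/15*a_Z + 0*a_W
  a_Z = 0*a_X + 2/15*a_Y + 2/5*a_Z + 7/15*a_W

Substituting a_X = 1 and a_W = 0, rearrange to (I - Q) a = r where r[i] = P(i -> X):
  [2/3, -2/15] . (a_Y, a_Z) = 8/15
  [-2/15, 3/5] . (a_Y, a_Z) = 0

Solving yields:
  a_Y = 36/43
  a_Z = 8/43

Starting state is Y, so the absorption probability is a_Y = 36/43.

Answer: 36/43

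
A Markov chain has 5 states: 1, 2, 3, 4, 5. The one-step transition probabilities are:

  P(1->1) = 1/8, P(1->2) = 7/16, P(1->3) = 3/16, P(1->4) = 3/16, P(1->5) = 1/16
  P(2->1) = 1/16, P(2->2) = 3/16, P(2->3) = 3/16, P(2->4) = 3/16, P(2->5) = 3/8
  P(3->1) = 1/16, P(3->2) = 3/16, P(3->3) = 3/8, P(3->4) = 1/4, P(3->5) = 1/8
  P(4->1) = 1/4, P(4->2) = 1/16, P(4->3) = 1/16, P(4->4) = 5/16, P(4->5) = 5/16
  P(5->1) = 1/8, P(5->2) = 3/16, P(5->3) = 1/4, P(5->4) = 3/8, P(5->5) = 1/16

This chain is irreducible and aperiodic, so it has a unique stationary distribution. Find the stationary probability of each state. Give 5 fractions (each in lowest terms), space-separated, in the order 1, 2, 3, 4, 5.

Answer: 2037/15140 2833/15140 619/3028 206/757 611/3028

Derivation:
The stationary distribution satisfies pi = pi * P, i.e.:
  pi_1 = 1/8*pi_1 + 1/16*pi_2 + 1/16*pi_3 + 1/4*pi_4 + 1/8*pi_5
  pi_2 = 7/16*pi_1 + 3/16*pi_2 + 3/16*pi_3 + 1/16*pi_4 + 3/16*pi_5
  pi_3 = 3/16*pi_1 + 3/16*pi_2 + 3/8*pi_3 + 1/16*pi_4 + 1/4*pi_5
  pi_4 = 3/16*pi_1 + 3/16*pi_2 + 1/4*pi_3 + 5/16*pi_4 + 3/8*pi_5
  pi_5 = 1/16*pi_1 + 3/8*pi_2 + 1/8*pi_3 + 5/16*pi_4 + 1/16*pi_5
with normalization: pi_1 + pi_2 + pi_3 + pi_4 + pi_5 = 1.

Using the first 4 balance equations plus normalization, the linear system A*pi = b is:
  [-7/8, 1/16, 1/16, 1/4, 1/8] . pi = 0
  [7/16, -13/16, 3/16, 1/16, 3/16] . pi = 0
  [3/16, 3/16, -5/8, 1/16, 1/4] . pi = 0
  [3/16, 3/16, 1/4, -11/16, 3/8] . pi = 0
  [1, 1, 1, 1, 1] . pi = 1

Solving yields:
  pi_1 = 2037/15140
  pi_2 = 2833/15140
  pi_3 = 619/3028
  pi_4 = 206/757
  pi_5 = 611/3028

Verification (pi * P):
  2037/15140*1/8 + 2833/15140*1/16 + 619/3028*1/16 + 206/757*1/4 + 611/3028*1/8 = 2037/15140 = pi_1  (ok)
  2037/15140*7/16 + 2833/15140*3/16 + 619/3028*3/16 + 206/757*1/16 + 611/3028*3/16 = 2833/15140 = pi_2  (ok)
  2037/15140*3/16 + 2833/15140*3/16 + 619/3028*3/8 + 206/757*1/16 + 611/3028*1/4 = 619/3028 = pi_3  (ok)
  2037/15140*3/16 + 2833/15140*3/16 + 619/3028*1/4 + 206/757*5/16 + 611/3028*3/8 = 206/757 = pi_4  (ok)
  2037/15140*1/16 + 2833/15140*3/8 + 619/3028*1/8 + 206/757*5/16 + 611/3028*1/16 = 611/3028 = pi_5  (ok)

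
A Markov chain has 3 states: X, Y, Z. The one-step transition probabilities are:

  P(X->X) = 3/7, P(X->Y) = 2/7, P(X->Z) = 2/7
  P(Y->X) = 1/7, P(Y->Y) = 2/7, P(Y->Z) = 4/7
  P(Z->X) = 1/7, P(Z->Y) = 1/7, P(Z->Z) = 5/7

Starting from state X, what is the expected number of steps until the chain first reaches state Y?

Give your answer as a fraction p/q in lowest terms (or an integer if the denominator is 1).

Let h_i = expected steps to first reach Y from state i.
Boundary: h_Y = 0.
First-step equations for the other states:
  h_X = 1 + 3/7*h_X + 2/7*h_Y + 2/7*h_Z
  h_Z = 1 + 1/7*h_X + 1/7*h_Y + 5/7*h_Z

Substituting h_Y = 0 and rearranging gives the linear system (I - Q) h = 1:
  [4/7, -2/7] . (h_X, h_Z) = 1
  [-1/7, 2/7] . (h_X, h_Z) = 1

Solving yields:
  h_X = 14/3
  h_Z = 35/6

Starting state is X, so the expected hitting time is h_X = 14/3.

Answer: 14/3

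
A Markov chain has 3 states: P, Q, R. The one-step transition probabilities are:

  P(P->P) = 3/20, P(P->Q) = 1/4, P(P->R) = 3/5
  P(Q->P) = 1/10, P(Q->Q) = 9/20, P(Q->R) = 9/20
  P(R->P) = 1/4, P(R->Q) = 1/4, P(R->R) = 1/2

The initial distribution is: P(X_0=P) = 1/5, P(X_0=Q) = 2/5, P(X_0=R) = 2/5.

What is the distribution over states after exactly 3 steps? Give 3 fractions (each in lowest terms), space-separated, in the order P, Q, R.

Answer: 737/4000 783/2500 10051/20000

Derivation:
Propagating the distribution step by step (d_{t+1} = d_t * P):
d_0 = (P=1/5, Q=2/5, R=2/5)
  d_1[P] = 1/5*3/20 + 2/5*1/10 + 2/5*1/4 = 17/100
  d_1[Q] = 1/5*1/4 + 2/5*9/20 + 2/5*1/4 = 33/100
  d_1[R] = 1/5*3/5 + 2/5*9/20 + 2/5*1/2 = 1/2
d_1 = (P=17/100, Q=33/100, R=1/2)
  d_2[P] = 17/100*3/20 + 33/100*1/10 + 1/2*1/4 = 367/2000
  d_2[Q] = 17/100*1/4 + 33/100*9/20 + 1/2*1/4 = 79/250
  d_2[R] = 17/100*3/5 + 33/100*9/20 + 1/2*1/2 = 1001/2000
d_2 = (P=367/2000, Q=79/250, R=1001/2000)
  d_3[P] = 367/2000*3/20 + 79/250*1/10 + 1001/2000*1/4 = 737/4000
  d_3[Q] = 367/2000*1/4 + 79/250*9/20 + 1001/2000*1/4 = 783/2500
  d_3[R] = 367/2000*3/5 + 79/250*9/20 + 1001/2000*1/2 = 10051/20000
d_3 = (P=737/4000, Q=783/2500, R=10051/20000)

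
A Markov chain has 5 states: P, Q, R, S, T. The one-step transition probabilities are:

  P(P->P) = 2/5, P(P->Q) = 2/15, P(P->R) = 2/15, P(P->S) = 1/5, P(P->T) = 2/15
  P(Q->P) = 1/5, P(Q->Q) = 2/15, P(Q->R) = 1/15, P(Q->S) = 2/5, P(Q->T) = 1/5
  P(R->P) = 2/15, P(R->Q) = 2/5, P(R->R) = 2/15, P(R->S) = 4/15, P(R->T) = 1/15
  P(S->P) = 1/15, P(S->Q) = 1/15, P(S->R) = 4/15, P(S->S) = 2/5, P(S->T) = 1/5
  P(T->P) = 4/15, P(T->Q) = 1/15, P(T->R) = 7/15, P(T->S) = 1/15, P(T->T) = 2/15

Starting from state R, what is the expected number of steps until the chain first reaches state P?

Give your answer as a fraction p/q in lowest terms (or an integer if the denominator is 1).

Let h_i = expected steps to first reach P from state i.
Boundary: h_P = 0.
First-step equations for the other states:
  h_Q = 1 + 1/5*h_P + 2/15*h_Q + 1/15*h_R + 2/5*h_S + 1/5*h_T
  h_R = 1 + 2/15*h_P + 2/5*h_Q + 2/15*h_R + 4/15*h_S + 1/15*h_T
  h_S = 1 + 1/15*h_P + 1/15*h_Q + 4/15*h_R + 2/5*h_S + 1/5*h_T
  h_T = 1 + 4/15*h_P + 1/15*h_Q + 7/15*h_R + 1/15*h_S + 2/15*h_T

Substituting h_P = 0 and rearranging gives the linear system (I - Q) h = 1:
  [13/15, -1/15, -2/5, -1/5] . (h_Q, h_R, h_S, h_T) = 1
  [-2/5, 13/15, -4/15, -1/15] . (h_Q, h_R, h_S, h_T) = 1
  [-1/15, -4/15, 3/5, -1/5] . (h_Q, h_R, h_S, h_T) = 1
  [-1/15, -7/15, -1/15, 13/15] . (h_Q, h_R, h_S, h_T) = 1

Solving yields:
  h_Q = 54090/8351
  h_R = 57480/8351
  h_S = 61980/8351
  h_T = 49515/8351

Starting state is R, so the expected hitting time is h_R = 57480/8351.

Answer: 57480/8351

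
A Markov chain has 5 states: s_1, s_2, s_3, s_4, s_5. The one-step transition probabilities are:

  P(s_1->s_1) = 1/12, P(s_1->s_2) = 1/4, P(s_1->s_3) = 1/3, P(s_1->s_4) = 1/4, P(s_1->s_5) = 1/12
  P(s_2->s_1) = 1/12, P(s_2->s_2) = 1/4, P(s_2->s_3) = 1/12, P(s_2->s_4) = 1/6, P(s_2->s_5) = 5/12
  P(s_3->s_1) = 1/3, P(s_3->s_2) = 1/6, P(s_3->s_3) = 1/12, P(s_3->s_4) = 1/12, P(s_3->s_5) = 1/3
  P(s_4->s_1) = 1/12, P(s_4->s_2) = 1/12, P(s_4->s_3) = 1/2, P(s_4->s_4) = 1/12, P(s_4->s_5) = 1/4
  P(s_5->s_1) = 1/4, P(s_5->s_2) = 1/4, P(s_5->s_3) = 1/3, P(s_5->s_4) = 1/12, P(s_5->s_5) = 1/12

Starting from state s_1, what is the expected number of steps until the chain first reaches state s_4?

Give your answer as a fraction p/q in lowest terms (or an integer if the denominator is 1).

Let h_i = expected steps to first reach s_4 from state i.
Boundary: h_s_4 = 0.
First-step equations for the other states:
  h_s_1 = 1 + 1/12*h_s_1 + 1/4*h_s_2 + 1/3*h_s_3 + 1/4*h_s_4 + 1/12*h_s_5
  h_s_2 = 1 + 1/12*h_s_1 + 1/4*h_s_2 + 1/12*h_s_3 + 1/6*h_s_4 + 5/12*h_s_5
  h_s_3 = 1 + 1/3*h_s_1 + 1/6*h_s_2 + 1/12*h_s_3 + 1/12*h_s_4 + 1/3*h_s_5
  h_s_5 = 1 + 1/4*h_s_1 + 1/4*h_s_2 + 1/3*h_s_3 + 1/12*h_s_4 + 1/12*h_s_5

Substituting h_s_4 = 0 and rearranging gives the linear system (I - Q) h = 1:
  [11/12, -1/4, -1/3, -1/12] . (h_s_1, h_s_2, h_s_3, h_s_5) = 1
  [-1/12, 3/4, -1/12, -5/12] . (h_s_1, h_s_2, h_s_3, h_s_5) = 1
  [-1/3, -1/6, 11/12, -1/3] . (h_s_1, h_s_2, h_s_3, h_s_5) = 1
  [-1/4, -1/4, -1/3, 11/12] . (h_s_1, h_s_2, h_s_3, h_s_5) = 1

Solving yields:
  h_s_1 = 6372/1007
  h_s_2 = 7002/1007
  h_s_3 = 7392/1007
  h_s_5 = 7434/1007

Starting state is s_1, so the expected hitting time is h_s_1 = 6372/1007.

Answer: 6372/1007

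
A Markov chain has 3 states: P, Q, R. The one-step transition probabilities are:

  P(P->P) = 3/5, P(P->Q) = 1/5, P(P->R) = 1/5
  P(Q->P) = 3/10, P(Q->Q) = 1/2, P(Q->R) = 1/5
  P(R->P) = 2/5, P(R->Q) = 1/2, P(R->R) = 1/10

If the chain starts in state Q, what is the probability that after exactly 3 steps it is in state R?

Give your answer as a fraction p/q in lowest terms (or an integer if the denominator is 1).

Computing P^3 by repeated multiplication:
P^1 =
  P: [3/5, 1/5, 1/5]
  Q: [3/10, 1/2, 1/5]
  R: [2/5, 1/2, 1/10]
P^2 =
  P: [1/2, 8/25, 9/50]
  Q: [41/100, 41/100, 9/50]
  R: [43/100, 19/50, 19/100]
P^3 =
  P: [117/250, 7/20, 91/500]
  Q: [441/1000, 377/1000, 91/500]
  R: [56/125, 371/1000, 181/1000]

(P^3)[Q -> R] = 91/500

Answer: 91/500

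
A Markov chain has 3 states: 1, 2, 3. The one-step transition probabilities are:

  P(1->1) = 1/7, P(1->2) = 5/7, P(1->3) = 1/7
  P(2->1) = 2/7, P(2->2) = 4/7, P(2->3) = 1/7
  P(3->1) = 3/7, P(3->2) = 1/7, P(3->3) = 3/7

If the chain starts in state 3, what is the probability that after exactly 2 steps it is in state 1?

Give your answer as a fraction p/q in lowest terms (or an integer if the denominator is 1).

Answer: 2/7

Derivation:
Computing P^2 by repeated multiplication:
P^1 =
  1: [1/7, 5/7, 1/7]
  2: [2/7, 4/7, 1/7]
  3: [3/7, 1/7, 3/7]
P^2 =
  1: [2/7, 26/49, 9/49]
  2: [13/49, 27/49, 9/49]
  3: [2/7, 22/49, 13/49]

(P^2)[3 -> 1] = 2/7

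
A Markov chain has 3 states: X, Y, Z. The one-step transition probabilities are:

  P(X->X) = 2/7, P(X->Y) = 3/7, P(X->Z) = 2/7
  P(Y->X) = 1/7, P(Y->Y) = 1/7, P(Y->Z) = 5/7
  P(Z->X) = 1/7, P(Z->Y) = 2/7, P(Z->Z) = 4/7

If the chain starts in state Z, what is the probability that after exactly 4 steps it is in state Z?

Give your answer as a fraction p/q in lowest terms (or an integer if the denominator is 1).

Answer: 193/343

Derivation:
Computing P^4 by repeated multiplication:
P^1 =
  X: [2/7, 3/7, 2/7]
  Y: [1/7, 1/7, 5/7]
  Z: [1/7, 2/7, 4/7]
P^2 =
  X: [9/49, 13/49, 27/49]
  Y: [8/49, 2/7, 27/49]
  Z: [8/49, 13/49, 4/7]
P^3 =
  X: [58/343, 94/343, 191/343]
  Y: [57/343, 92/343, 194/343]
  Z: [57/343, 93/343, 193/343]
P^4 =
  X: [401/2401, 650/2401, 1350/2401]
  Y: [400/2401, 93/343, 1350/2401]
  Z: [400/2401, 650/2401, 193/343]

(P^4)[Z -> Z] = 193/343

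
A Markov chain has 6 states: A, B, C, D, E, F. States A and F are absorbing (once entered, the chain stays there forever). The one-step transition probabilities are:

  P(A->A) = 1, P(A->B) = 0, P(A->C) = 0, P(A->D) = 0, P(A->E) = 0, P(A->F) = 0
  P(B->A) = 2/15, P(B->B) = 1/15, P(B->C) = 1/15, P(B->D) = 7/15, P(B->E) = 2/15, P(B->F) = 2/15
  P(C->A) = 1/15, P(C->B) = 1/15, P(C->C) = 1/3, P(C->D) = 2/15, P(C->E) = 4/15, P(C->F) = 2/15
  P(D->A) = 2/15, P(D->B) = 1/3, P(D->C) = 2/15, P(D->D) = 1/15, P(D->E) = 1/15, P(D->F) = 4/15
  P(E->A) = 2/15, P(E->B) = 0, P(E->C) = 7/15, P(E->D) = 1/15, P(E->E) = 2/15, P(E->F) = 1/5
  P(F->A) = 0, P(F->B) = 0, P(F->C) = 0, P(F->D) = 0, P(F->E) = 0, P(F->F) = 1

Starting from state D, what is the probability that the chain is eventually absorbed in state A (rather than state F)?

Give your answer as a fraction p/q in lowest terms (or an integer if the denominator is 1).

Answer: 1745/4748

Derivation:
Let a_i = P(absorbed in A | start in state i).
Boundary conditions: a_A = 1, a_F = 0.
For each transient state i, a_i = sum_j P(i->j) * a_j:
  a_B = 2/15*a_A + 1/15*a_B + 1/15*a_C + 7/15*a_D + 2/15*a_E + 2/15*a_F
  a_C = 1/15*a_A + 1/15*a_B + 1/3*a_C + 2/15*a_D + 4/15*a_E + 2/15*a_F
  a_D = 2/15*a_A + 1/3*a_B + 2/15*a_C + 1/15*a_D + 1/15*a_E + 4/15*a_F
  a_E = 2/15*a_A + 0*a_B + 7/15*a_C + 1/15*a_D + 2/15*a_E + 1/5*a_F

Substituting a_A = 1 and a_F = 0, rearrange to (I - Q) a = r where r[i] = P(i -> A):
  [14/15, -1/15, -7/15, -2/15] . (a_B, a_C, a_D, a_E) = 2/15
  [-1/15, 2/3, -2/15, -4/15] . (a_B, a_C, a_D, a_E) = 1/15
  [-1/3, -2/15, 14/15, -1/15] . (a_B, a_C, a_D, a_E) = 2/15
  [0, -7/15, -1/15, 13/15] . (a_B, a_C, a_D, a_E) = 2/15

Solving yields:
  a_B = 483/1187
  a_C = 1737/4748
  a_D = 1745/4748
  a_E = 450/1187

Starting state is D, so the absorption probability is a_D = 1745/4748.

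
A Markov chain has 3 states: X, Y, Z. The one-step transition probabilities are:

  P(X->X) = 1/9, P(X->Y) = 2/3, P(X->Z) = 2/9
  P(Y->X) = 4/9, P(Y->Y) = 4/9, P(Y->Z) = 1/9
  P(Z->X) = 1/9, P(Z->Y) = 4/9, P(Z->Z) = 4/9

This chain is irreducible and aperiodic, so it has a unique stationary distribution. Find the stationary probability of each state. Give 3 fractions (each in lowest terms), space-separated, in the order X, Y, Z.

Answer: 7/25 38/75 16/75

Derivation:
The stationary distribution satisfies pi = pi * P, i.e.:
  pi_X = 1/9*pi_X + 4/9*pi_Y + 1/9*pi_Z
  pi_Y = 2/3*pi_X + 4/9*pi_Y + 4/9*pi_Z
  pi_Z = 2/9*pi_X + 1/9*pi_Y + 4/9*pi_Z
with normalization: pi_X + pi_Y + pi_Z = 1.

Using the first 2 balance equations plus normalization, the linear system A*pi = b is:
  [-8/9, 4/9, 1/9] . pi = 0
  [2/3, -5/9, 4/9] . pi = 0
  [1, 1, 1] . pi = 1

Solving yields:
  pi_X = 7/25
  pi_Y = 38/75
  pi_Z = 16/75

Verification (pi * P):
  7/25*1/9 + 38/75*4/9 + 16/75*1/9 = 7/25 = pi_X  (ok)
  7/25*2/3 + 38/75*4/9 + 16/75*4/9 = 38/75 = pi_Y  (ok)
  7/25*2/9 + 38/75*1/9 + 16/75*4/9 = 16/75 = pi_Z  (ok)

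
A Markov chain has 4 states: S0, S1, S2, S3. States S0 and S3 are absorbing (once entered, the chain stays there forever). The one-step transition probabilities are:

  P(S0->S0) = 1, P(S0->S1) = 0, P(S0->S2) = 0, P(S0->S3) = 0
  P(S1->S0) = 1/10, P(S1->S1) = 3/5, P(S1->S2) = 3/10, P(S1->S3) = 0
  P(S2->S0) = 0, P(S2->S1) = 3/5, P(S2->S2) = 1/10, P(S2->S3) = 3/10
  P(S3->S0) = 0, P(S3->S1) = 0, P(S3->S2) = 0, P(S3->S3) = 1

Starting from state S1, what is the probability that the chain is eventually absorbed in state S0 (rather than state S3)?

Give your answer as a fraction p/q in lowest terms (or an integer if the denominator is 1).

Let a_i = P(absorbed in S0 | start in state i).
Boundary conditions: a_S0 = 1, a_S3 = 0.
For each transient state i, a_i = sum_j P(i->j) * a_j:
  a_S1 = 1/10*a_S0 + 3/5*a_S1 + 3/10*a_S2 + 0*a_S3
  a_S2 = 0*a_S0 + 3/5*a_S1 + 1/10*a_S2 + 3/10*a_S3

Substituting a_S0 = 1 and a_S3 = 0, rearrange to (I - Q) a = r where r[i] = P(i -> S0):
  [2/5, -3/10] . (a_S1, a_S2) = 1/10
  [-3/5, 9/10] . (a_S1, a_S2) = 0

Solving yields:
  a_S1 = 1/2
  a_S2 = 1/3

Starting state is S1, so the absorption probability is a_S1 = 1/2.

Answer: 1/2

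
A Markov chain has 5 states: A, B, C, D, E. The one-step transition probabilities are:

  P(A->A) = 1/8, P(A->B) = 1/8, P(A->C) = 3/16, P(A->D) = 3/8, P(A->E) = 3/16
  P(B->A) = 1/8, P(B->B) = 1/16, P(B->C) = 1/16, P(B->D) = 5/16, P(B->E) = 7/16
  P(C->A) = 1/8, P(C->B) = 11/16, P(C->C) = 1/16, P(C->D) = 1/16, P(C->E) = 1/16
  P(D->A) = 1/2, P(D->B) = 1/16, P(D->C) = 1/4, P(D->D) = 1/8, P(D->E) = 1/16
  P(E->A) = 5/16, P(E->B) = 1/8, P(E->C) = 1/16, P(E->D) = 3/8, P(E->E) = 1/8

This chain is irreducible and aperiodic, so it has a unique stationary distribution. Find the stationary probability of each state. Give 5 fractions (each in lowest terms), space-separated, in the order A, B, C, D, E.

The stationary distribution satisfies pi = pi * P, i.e.:
  pi_A = 1/8*pi_A + 1/8*pi_B + 1/8*pi_C + 1/2*pi_D + 5/16*pi_E
  pi_B = 1/8*pi_A + 1/16*pi_B + 11/16*pi_C + 1/16*pi_D + 1/8*pi_E
  pi_C = 3/16*pi_A + 1/16*pi_B + 1/16*pi_C + 1/4*pi_D + 1/16*pi_E
  pi_D = 3/8*pi_A + 5/16*pi_B + 1/16*pi_C + 1/8*pi_D + 3/8*pi_E
  pi_E = 3/16*pi_A + 7/16*pi_B + 1/16*pi_C + 1/16*pi_D + 1/8*pi_E
with normalization: pi_A + pi_B + pi_C + pi_D + pi_E = 1.

Using the first 4 balance equations plus normalization, the linear system A*pi = b is:
  [-7/8, 1/8, 1/8, 1/2, 5/16] . pi = 0
  [1/8, -15/16, 11/16, 1/16, 1/8] . pi = 0
  [3/16, 1/16, -15/16, 1/4, 1/16] . pi = 0
  [3/8, 5/16, 1/16, -7/8, 3/8] . pi = 0
  [1, 1, 1, 1, 1] . pi = 1

Solving yields:
  pi_A = 1576/6229
  pi_B = 19937/112122
  pi_C = 5309/37374
  pi_D = 14329/56061
  pi_E = 9616/56061

Verification (pi * P):
  1576/6229*1/8 + 19937/112122*1/8 + 5309/37374*1/8 + 14329/56061*1/2 + 9616/56061*5/16 = 1576/6229 = pi_A  (ok)
  1576/6229*1/8 + 19937/112122*1/16 + 5309/37374*11/16 + 14329/56061*1/16 + 9616/56061*1/8 = 19937/112122 = pi_B  (ok)
  1576/6229*3/16 + 19937/112122*1/16 + 5309/37374*1/16 + 14329/56061*1/4 + 9616/56061*1/16 = 5309/37374 = pi_C  (ok)
  1576/6229*3/8 + 19937/112122*5/16 + 5309/37374*1/16 + 14329/56061*1/8 + 9616/56061*3/8 = 14329/56061 = pi_D  (ok)
  1576/6229*3/16 + 19937/112122*7/16 + 5309/37374*1/16 + 14329/56061*1/16 + 9616/56061*1/8 = 9616/56061 = pi_E  (ok)

Answer: 1576/6229 19937/112122 5309/37374 14329/56061 9616/56061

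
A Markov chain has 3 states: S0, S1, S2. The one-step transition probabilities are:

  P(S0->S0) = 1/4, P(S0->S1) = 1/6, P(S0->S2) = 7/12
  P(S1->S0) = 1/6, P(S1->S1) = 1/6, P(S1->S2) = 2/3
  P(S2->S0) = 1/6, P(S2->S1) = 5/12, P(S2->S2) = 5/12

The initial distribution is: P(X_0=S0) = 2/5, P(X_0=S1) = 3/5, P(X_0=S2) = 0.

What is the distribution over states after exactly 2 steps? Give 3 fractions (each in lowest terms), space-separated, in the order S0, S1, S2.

Answer: 11/60 13/40 59/120

Derivation:
Propagating the distribution step by step (d_{t+1} = d_t * P):
d_0 = (S0=2/5, S1=3/5, S2=0)
  d_1[S0] = 2/5*1/4 + 3/5*1/6 + 0*1/6 = 1/5
  d_1[S1] = 2/5*1/6 + 3/5*1/6 + 0*5/12 = 1/6
  d_1[S2] = 2/5*7/12 + 3/5*2/3 + 0*5/12 = 19/30
d_1 = (S0=1/5, S1=1/6, S2=19/30)
  d_2[S0] = 1/5*1/4 + 1/6*1/6 + 19/30*1/6 = 11/60
  d_2[S1] = 1/5*1/6 + 1/6*1/6 + 19/30*5/12 = 13/40
  d_2[S2] = 1/5*7/12 + 1/6*2/3 + 19/30*5/12 = 59/120
d_2 = (S0=11/60, S1=13/40, S2=59/120)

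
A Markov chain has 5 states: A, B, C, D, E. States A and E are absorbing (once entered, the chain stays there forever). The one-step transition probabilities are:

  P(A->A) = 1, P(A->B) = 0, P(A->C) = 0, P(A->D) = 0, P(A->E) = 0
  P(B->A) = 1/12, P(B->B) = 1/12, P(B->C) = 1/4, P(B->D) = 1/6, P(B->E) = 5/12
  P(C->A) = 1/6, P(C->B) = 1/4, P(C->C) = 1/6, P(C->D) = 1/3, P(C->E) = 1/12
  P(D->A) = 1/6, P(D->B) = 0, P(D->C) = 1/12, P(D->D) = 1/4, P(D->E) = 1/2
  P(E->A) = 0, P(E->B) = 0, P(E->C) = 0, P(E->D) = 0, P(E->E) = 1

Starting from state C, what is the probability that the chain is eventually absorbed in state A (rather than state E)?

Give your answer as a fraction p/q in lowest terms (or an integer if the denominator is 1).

Answer: 325/859

Derivation:
Let a_i = P(absorbed in A | start in state i).
Boundary conditions: a_A = 1, a_E = 0.
For each transient state i, a_i = sum_j P(i->j) * a_j:
  a_B = 1/12*a_A + 1/12*a_B + 1/4*a_C + 1/6*a_D + 5/12*a_E
  a_C = 1/6*a_A + 1/4*a_B + 1/6*a_C + 1/3*a_D + 1/12*a_E
  a_D = 1/6*a_A + 0*a_B + 1/12*a_C + 1/4*a_D + 1/2*a_E

Substituting a_A = 1 and a_E = 0, rearrange to (I - Q) a = r where r[i] = P(i -> A):
  [11/12, -1/4, -1/6] . (a_B, a_C, a_D) = 1/12
  [-1/4, 5/6, -1/3] . (a_B, a_C, a_D) = 1/6
  [0, -1/12, 3/4] . (a_B, a_C, a_D) = 1/6

Solving yields:
  a_B = 208/859
  a_C = 325/859
  a_D = 227/859

Starting state is C, so the absorption probability is a_C = 325/859.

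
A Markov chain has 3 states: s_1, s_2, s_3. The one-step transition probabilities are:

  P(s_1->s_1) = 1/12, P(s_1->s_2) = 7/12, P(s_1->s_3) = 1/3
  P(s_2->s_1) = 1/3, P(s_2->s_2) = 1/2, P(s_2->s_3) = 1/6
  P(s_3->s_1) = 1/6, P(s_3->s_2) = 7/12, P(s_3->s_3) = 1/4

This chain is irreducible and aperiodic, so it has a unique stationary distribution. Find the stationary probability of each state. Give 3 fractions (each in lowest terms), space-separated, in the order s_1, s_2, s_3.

Answer: 40/169 7/13 38/169

Derivation:
The stationary distribution satisfies pi = pi * P, i.e.:
  pi_s_1 = 1/12*pi_s_1 + 1/3*pi_s_2 + 1/6*pi_s_3
  pi_s_2 = 7/12*pi_s_1 + 1/2*pi_s_2 + 7/12*pi_s_3
  pi_s_3 = 1/3*pi_s_1 + 1/6*pi_s_2 + 1/4*pi_s_3
with normalization: pi_s_1 + pi_s_2 + pi_s_3 = 1.

Using the first 2 balance equations plus normalization, the linear system A*pi = b is:
  [-11/12, 1/3, 1/6] . pi = 0
  [7/12, -1/2, 7/12] . pi = 0
  [1, 1, 1] . pi = 1

Solving yields:
  pi_s_1 = 40/169
  pi_s_2 = 7/13
  pi_s_3 = 38/169

Verification (pi * P):
  40/169*1/12 + 7/13*1/3 + 38/169*1/6 = 40/169 = pi_s_1  (ok)
  40/169*7/12 + 7/13*1/2 + 38/169*7/12 = 7/13 = pi_s_2  (ok)
  40/169*1/3 + 7/13*1/6 + 38/169*1/4 = 38/169 = pi_s_3  (ok)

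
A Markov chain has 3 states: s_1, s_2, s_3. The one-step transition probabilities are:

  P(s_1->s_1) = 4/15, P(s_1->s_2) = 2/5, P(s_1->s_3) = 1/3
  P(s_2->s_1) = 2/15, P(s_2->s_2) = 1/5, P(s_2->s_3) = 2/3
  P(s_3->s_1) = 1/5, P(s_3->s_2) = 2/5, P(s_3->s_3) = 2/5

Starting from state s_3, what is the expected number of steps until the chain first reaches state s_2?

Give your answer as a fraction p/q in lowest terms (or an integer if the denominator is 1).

Let h_i = expected steps to first reach s_2 from state i.
Boundary: h_s_2 = 0.
First-step equations for the other states:
  h_s_1 = 1 + 4/15*h_s_1 + 2/5*h_s_2 + 1/3*h_s_3
  h_s_3 = 1 + 1/5*h_s_1 + 2/5*h_s_2 + 2/5*h_s_3

Substituting h_s_2 = 0 and rearranging gives the linear system (I - Q) h = 1:
  [11/15, -1/3] . (h_s_1, h_s_3) = 1
  [-1/5, 3/5] . (h_s_1, h_s_3) = 1

Solving yields:
  h_s_1 = 5/2
  h_s_3 = 5/2

Starting state is s_3, so the expected hitting time is h_s_3 = 5/2.

Answer: 5/2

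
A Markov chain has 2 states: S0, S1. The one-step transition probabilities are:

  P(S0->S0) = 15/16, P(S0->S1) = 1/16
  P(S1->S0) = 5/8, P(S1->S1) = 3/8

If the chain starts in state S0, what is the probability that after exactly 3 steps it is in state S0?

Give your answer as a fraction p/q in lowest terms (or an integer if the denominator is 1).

Answer: 3735/4096

Derivation:
Computing P^3 by repeated multiplication:
P^1 =
  S0: [15/16, 1/16]
  S1: [5/8, 3/8]
P^2 =
  S0: [235/256, 21/256]
  S1: [105/128, 23/128]
P^3 =
  S0: [3735/4096, 361/4096]
  S1: [1805/2048, 243/2048]

(P^3)[S0 -> S0] = 3735/4096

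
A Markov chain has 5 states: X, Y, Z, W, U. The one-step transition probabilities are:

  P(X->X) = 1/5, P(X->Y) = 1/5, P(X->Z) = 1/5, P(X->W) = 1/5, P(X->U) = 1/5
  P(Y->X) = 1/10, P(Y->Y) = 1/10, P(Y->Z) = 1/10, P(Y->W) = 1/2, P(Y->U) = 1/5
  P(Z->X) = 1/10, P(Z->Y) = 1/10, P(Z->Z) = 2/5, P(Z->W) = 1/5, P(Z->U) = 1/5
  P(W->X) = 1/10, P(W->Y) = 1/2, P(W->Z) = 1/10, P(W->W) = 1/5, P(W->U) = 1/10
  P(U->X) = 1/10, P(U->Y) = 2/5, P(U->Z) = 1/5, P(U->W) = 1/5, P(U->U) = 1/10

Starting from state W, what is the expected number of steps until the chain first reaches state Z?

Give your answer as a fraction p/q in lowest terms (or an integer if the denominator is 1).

Answer: 6345/796

Derivation:
Let h_i = expected steps to first reach Z from state i.
Boundary: h_Z = 0.
First-step equations for the other states:
  h_X = 1 + 1/5*h_X + 1/5*h_Y + 1/5*h_Z + 1/5*h_W + 1/5*h_U
  h_Y = 1 + 1/10*h_X + 1/10*h_Y + 1/10*h_Z + 1/2*h_W + 1/5*h_U
  h_W = 1 + 1/10*h_X + 1/2*h_Y + 1/10*h_Z + 1/5*h_W + 1/10*h_U
  h_U = 1 + 1/10*h_X + 2/5*h_Y + 1/5*h_Z + 1/5*h_W + 1/10*h_U

Substituting h_Z = 0 and rearranging gives the linear system (I - Q) h = 1:
  [4/5, -1/5, -1/5, -1/5] . (h_X, h_Y, h_W, h_U) = 1
  [-1/10, 9/10, -1/2, -1/5] . (h_X, h_Y, h_W, h_U) = 1
  [-1/10, -1/2, 4/5, -1/10] . (h_X, h_Y, h_W, h_U) = 1
  [-1/10, -2/5, -1/5, 9/10] . (h_X, h_Y, h_W, h_U) = 1

Solving yields:
  h_X = 5585/796
  h_Y = 1575/199
  h_W = 6345/796
  h_U = 5715/796

Starting state is W, so the expected hitting time is h_W = 6345/796.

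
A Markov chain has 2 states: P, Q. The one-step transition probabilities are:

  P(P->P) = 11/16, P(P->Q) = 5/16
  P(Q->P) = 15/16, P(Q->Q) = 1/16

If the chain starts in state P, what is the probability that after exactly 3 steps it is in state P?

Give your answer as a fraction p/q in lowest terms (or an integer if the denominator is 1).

Answer: 191/256

Derivation:
Computing P^3 by repeated multiplication:
P^1 =
  P: [11/16, 5/16]
  Q: [15/16, 1/16]
P^2 =
  P: [49/64, 15/64]
  Q: [45/64, 19/64]
P^3 =
  P: [191/256, 65/256]
  Q: [195/256, 61/256]

(P^3)[P -> P] = 191/256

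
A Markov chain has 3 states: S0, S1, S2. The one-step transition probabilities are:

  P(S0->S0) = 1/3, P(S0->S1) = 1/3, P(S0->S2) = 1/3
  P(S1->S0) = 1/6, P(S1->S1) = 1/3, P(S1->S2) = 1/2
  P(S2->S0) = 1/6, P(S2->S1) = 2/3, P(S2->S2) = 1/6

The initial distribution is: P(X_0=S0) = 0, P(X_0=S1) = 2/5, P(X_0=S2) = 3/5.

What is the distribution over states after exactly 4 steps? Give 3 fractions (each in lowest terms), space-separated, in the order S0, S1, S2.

Answer: 259/1296 1451/3240 761/2160

Derivation:
Propagating the distribution step by step (d_{t+1} = d_t * P):
d_0 = (S0=0, S1=2/5, S2=3/5)
  d_1[S0] = 0*1/3 + 2/5*1/6 + 3/5*1/6 = 1/6
  d_1[S1] = 0*1/3 + 2/5*1/3 + 3/5*2/3 = 8/15
  d_1[S2] = 0*1/3 + 2/5*1/2 + 3/5*1/6 = 3/10
d_1 = (S0=1/6, S1=8/15, S2=3/10)
  d_2[S0] = 1/6*1/3 + 8/15*1/6 + 3/10*1/6 = 7/36
  d_2[S1] = 1/6*1/3 + 8/15*1/3 + 3/10*2/3 = 13/30
  d_2[S2] = 1/6*1/3 + 8/15*1/2 + 3/10*1/6 = 67/180
d_2 = (S0=7/36, S1=13/30, S2=67/180)
  d_3[S0] = 7/36*1/3 + 13/30*1/6 + 67/180*1/6 = 43/216
  d_3[S1] = 7/36*1/3 + 13/30*1/3 + 67/180*2/3 = 247/540
  d_3[S2] = 7/36*1/3 + 13/30*1/2 + 67/180*1/6 = 371/1080
d_3 = (S0=43/216, S1=247/540, S2=371/1080)
  d_4[S0] = 43/216*1/3 + 247/540*1/6 + 371/1080*1/6 = 259/1296
  d_4[S1] = 43/216*1/3 + 247/540*1/3 + 371/1080*2/3 = 1451/3240
  d_4[S2] = 43/216*1/3 + 247/540*1/2 + 371/1080*1/6 = 761/2160
d_4 = (S0=259/1296, S1=1451/3240, S2=761/2160)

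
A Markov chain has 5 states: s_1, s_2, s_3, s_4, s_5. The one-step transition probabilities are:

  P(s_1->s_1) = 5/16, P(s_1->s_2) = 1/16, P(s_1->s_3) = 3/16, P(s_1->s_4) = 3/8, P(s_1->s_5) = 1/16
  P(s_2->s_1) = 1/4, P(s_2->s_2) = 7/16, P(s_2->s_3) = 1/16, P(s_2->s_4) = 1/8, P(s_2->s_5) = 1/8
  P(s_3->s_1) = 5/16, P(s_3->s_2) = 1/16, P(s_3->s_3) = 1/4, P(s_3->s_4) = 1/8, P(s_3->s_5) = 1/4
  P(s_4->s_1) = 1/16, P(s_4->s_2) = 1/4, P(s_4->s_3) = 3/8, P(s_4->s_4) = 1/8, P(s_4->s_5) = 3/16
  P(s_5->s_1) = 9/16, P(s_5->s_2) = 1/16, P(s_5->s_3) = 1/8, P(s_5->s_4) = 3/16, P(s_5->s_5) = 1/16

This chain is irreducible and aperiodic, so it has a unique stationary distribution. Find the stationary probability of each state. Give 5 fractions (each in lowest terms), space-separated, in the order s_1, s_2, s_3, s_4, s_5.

Answer: 15481/54211 8755/54211 11400/54211 11113/54211 7462/54211

Derivation:
The stationary distribution satisfies pi = pi * P, i.e.:
  pi_s_1 = 5/16*pi_s_1 + 1/4*pi_s_2 + 5/16*pi_s_3 + 1/16*pi_s_4 + 9/16*pi_s_5
  pi_s_2 = 1/16*pi_s_1 + 7/16*pi_s_2 + 1/16*pi_s_3 + 1/4*pi_s_4 + 1/16*pi_s_5
  pi_s_3 = 3/16*pi_s_1 + 1/16*pi_s_2 + 1/4*pi_s_3 + 3/8*pi_s_4 + 1/8*pi_s_5
  pi_s_4 = 3/8*pi_s_1 + 1/8*pi_s_2 + 1/8*pi_s_3 + 1/8*pi_s_4 + 3/16*pi_s_5
  pi_s_5 = 1/16*pi_s_1 + 1/8*pi_s_2 + 1/4*pi_s_3 + 3/16*pi_s_4 + 1/16*pi_s_5
with normalization: pi_s_1 + pi_s_2 + pi_s_3 + pi_s_4 + pi_s_5 = 1.

Using the first 4 balance equations plus normalization, the linear system A*pi = b is:
  [-11/16, 1/4, 5/16, 1/16, 9/16] . pi = 0
  [1/16, -9/16, 1/16, 1/4, 1/16] . pi = 0
  [3/16, 1/16, -3/4, 3/8, 1/8] . pi = 0
  [3/8, 1/8, 1/8, -7/8, 3/16] . pi = 0
  [1, 1, 1, 1, 1] . pi = 1

Solving yields:
  pi_s_1 = 15481/54211
  pi_s_2 = 8755/54211
  pi_s_3 = 11400/54211
  pi_s_4 = 11113/54211
  pi_s_5 = 7462/54211

Verification (pi * P):
  15481/54211*5/16 + 8755/54211*1/4 + 11400/54211*5/16 + 11113/54211*1/16 + 7462/54211*9/16 = 15481/54211 = pi_s_1  (ok)
  15481/54211*1/16 + 8755/54211*7/16 + 11400/54211*1/16 + 11113/54211*1/4 + 7462/54211*1/16 = 8755/54211 = pi_s_2  (ok)
  15481/54211*3/16 + 8755/54211*1/16 + 11400/54211*1/4 + 11113/54211*3/8 + 7462/54211*1/8 = 11400/54211 = pi_s_3  (ok)
  15481/54211*3/8 + 8755/54211*1/8 + 11400/54211*1/8 + 11113/54211*1/8 + 7462/54211*3/16 = 11113/54211 = pi_s_4  (ok)
  15481/54211*1/16 + 8755/54211*1/8 + 11400/54211*1/4 + 11113/54211*3/16 + 7462/54211*1/16 = 7462/54211 = pi_s_5  (ok)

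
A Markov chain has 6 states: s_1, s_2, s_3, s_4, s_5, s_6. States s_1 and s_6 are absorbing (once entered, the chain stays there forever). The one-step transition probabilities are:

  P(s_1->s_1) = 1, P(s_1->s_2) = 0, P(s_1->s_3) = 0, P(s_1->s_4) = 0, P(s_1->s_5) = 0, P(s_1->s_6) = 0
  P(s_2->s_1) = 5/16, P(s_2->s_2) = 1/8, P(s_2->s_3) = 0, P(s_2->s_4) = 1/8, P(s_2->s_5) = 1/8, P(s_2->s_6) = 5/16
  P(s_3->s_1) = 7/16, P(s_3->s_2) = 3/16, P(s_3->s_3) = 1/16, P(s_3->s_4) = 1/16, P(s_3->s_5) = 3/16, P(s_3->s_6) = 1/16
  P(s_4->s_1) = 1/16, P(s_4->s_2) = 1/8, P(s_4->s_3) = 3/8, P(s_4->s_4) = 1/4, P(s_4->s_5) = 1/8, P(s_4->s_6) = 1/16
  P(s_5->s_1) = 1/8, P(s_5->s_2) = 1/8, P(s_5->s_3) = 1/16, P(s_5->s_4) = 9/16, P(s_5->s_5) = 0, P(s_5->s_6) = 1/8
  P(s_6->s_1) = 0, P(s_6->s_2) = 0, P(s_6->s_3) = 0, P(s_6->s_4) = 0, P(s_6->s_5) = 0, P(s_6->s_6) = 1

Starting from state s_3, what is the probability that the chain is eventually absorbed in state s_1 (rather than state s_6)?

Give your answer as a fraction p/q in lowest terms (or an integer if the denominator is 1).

Let a_i = P(absorbed in s_1 | start in state i).
Boundary conditions: a_s_1 = 1, a_s_6 = 0.
For each transient state i, a_i = sum_j P(i->j) * a_j:
  a_s_2 = 5/16*a_s_1 + 1/8*a_s_2 + 0*a_s_3 + 1/8*a_s_4 + 1/8*a_s_5 + 5/16*a_s_6
  a_s_3 = 7/16*a_s_1 + 3/16*a_s_2 + 1/16*a_s_3 + 1/16*a_s_4 + 3/16*a_s_5 + 1/16*a_s_6
  a_s_4 = 1/16*a_s_1 + 1/8*a_s_2 + 3/8*a_s_3 + 1/4*a_s_4 + 1/8*a_s_5 + 1/16*a_s_6
  a_s_5 = 1/8*a_s_1 + 1/8*a_s_2 + 1/16*a_s_3 + 9/16*a_s_4 + 0*a_s_5 + 1/8*a_s_6

Substituting a_s_1 = 1 and a_s_6 = 0, rearrange to (I - Q) a = r where r[i] = P(i -> s_1):
  [7/8, 0, -1/8, -1/8] . (a_s_2, a_s_3, a_s_4, a_s_5) = 5/16
  [-3/16, 15/16, -1/16, -3/16] . (a_s_2, a_s_3, a_s_4, a_s_5) = 7/16
  [-1/8, -3/8, 3/4, -1/8] . (a_s_2, a_s_3, a_s_4, a_s_5) = 1/16
  [-1/8, -1/16, -9/16, 1] . (a_s_2, a_s_3, a_s_4, a_s_5) = 1/8

Solving yields:
  a_s_2 = 3875/7258
  a_s_3 = 281/382
  a_s_4 = 4643/7258
  a_s_5 = 4337/7258

Starting state is s_3, so the absorption probability is a_s_3 = 281/382.

Answer: 281/382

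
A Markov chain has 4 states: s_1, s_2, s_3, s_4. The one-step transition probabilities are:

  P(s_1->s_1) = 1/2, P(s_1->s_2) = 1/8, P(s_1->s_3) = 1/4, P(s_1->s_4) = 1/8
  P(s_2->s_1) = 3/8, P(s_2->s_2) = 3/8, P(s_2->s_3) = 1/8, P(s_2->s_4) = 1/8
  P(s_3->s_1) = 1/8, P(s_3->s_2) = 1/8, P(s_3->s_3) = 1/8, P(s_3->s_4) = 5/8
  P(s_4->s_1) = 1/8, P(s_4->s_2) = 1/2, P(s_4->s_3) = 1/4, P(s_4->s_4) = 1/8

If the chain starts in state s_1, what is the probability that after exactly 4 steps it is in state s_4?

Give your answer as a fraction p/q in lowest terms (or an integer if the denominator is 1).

Computing P^4 by repeated multiplication:
P^1 =
  s_1: [1/2, 1/8, 1/4, 1/8]
  s_2: [3/8, 3/8, 1/8, 1/8]
  s_3: [1/8, 1/8, 1/8, 5/8]
  s_4: [1/8, 1/2, 1/4, 1/8]
P^2 =
  s_1: [11/32, 13/64, 13/64, 1/4]
  s_2: [23/64, 17/64, 3/16, 3/16]
  s_3: [13/64, 25/64, 7/32, 3/16]
  s_4: [19/64, 19/64, 5/32, 1/4]
P^3 =
  s_1: [39/128, 69/256, 51/256, 29/128]
  s_2: [167/512, 67/256, 99/512, 7/32]
  s_3: [153/512, 75/256, 89/512, 15/64]
  s_4: [159/512, 75/256, 99/512, 13/64]
P^4 =
  s_1: [157/512, 71/256, 49/256, 115/512]
  s_2: [1281/4096, 279/1024, 791/4096, 227/1024]
  s_3: [1271/4096, 293/1024, 785/4096, 217/1024]
  s_4: [1289/4096, 281/1024, 775/4096, 227/1024]

(P^4)[s_1 -> s_4] = 115/512

Answer: 115/512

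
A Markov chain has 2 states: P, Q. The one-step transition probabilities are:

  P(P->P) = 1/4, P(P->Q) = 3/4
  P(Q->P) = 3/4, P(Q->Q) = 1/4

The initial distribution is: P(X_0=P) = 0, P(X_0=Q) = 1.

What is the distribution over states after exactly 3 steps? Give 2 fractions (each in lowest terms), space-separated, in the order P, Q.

Propagating the distribution step by step (d_{t+1} = d_t * P):
d_0 = (P=0, Q=1)
  d_1[P] = 0*1/4 + 1*3/4 = 3/4
  d_1[Q] = 0*3/4 + 1*1/4 = 1/4
d_1 = (P=3/4, Q=1/4)
  d_2[P] = 3/4*1/4 + 1/4*3/4 = 3/8
  d_2[Q] = 3/4*3/4 + 1/4*1/4 = 5/8
d_2 = (P=3/8, Q=5/8)
  d_3[P] = 3/8*1/4 + 5/8*3/4 = 9/16
  d_3[Q] = 3/8*3/4 + 5/8*1/4 = 7/16
d_3 = (P=9/16, Q=7/16)

Answer: 9/16 7/16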